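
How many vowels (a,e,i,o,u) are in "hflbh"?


Input: hflbh
Checking each character:
  'h' at position 0: consonant
  'f' at position 1: consonant
  'l' at position 2: consonant
  'b' at position 3: consonant
  'h' at position 4: consonant
Total vowels: 0

0


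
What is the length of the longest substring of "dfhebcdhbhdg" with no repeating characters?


Input: "dfhebcdhbhdg"
Sliding window (track last position of each char):
  Position 0 ('d'): window [0,0] length 1 -- new best
  Position 1 ('f'): window [0,1] length 2 -- new best
  Position 2 ('h'): window [0,2] length 3 -- new best
  Position 3 ('e'): window [0,3] length 4 -- new best
  Position 4 ('b'): window [0,4] length 5 -- new best
  Position 5 ('c'): window [0,5] length 6 -- new best
  Position 6 ('d'): repeat (last at 0), move window start to 1
  Position 6 ('d'): window [1,6] length 6
  Position 7 ('h'): repeat (last at 2), move window start to 3
  Position 7 ('h'): window [3,7] length 5
  Position 8 ('b'): repeat (last at 4), move window start to 5
  Position 8 ('b'): window [5,8] length 4
  Position 9 ('h'): repeat (last at 7), move window start to 8
  Position 9 ('h'): window [8,9] length 2
  Position 10 ('d'): window [8,10] length 3
  Position 11 ('g'): window [8,11] length 4
Longest substring with no repeats: "dfhebc" with length 6

6


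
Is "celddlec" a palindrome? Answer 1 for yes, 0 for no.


Input: celddlec
Reversed: celddlec
  Compare pos 0 ('c') with pos 7 ('c'): match
  Compare pos 1 ('e') with pos 6 ('e'): match
  Compare pos 2 ('l') with pos 5 ('l'): match
  Compare pos 3 ('d') with pos 4 ('d'): match
Result: palindrome

1


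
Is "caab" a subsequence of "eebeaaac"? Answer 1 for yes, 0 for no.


Check if "caab" is a subsequence of "eebeaaac"
Greedy scan:
  Position 0 ('e'): no match needed
  Position 1 ('e'): no match needed
  Position 2 ('b'): no match needed
  Position 3 ('e'): no match needed
  Position 4 ('a'): no match needed
  Position 5 ('a'): no match needed
  Position 6 ('a'): no match needed
  Position 7 ('c'): matches sub[0] = 'c'
Only matched 1/4 characters => not a subsequence

0


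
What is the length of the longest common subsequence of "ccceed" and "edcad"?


LCS of "ccceed" and "edcad"
DP table:
           e    d    c    a    d
      0    0    0    0    0    0
  c   0    0    0    1    1    1
  c   0    0    0    1    1    1
  c   0    0    0    1    1    1
  e   0    1    1    1    1    1
  e   0    1    1    1    1    1
  d   0    1    2    2    2    2
LCS length = dp[6][5] = 2

2


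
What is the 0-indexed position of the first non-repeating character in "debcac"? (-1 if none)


Input: debcac
Character frequencies:
  'a': 1
  'b': 1
  'c': 2
  'd': 1
  'e': 1
Scanning left to right for freq == 1:
  Position 0 ('d'): unique! => answer = 0

0


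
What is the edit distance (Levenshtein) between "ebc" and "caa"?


Computing edit distance: "ebc" -> "caa"
DP table:
           c    a    a
      0    1    2    3
  e   1    1    2    3
  b   2    2    2    3
  c   3    2    3    3
Edit distance = dp[3][3] = 3

3


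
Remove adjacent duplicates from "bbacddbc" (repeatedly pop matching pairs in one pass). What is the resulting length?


Input: bbacddbc
Stack-based adjacent duplicate removal:
  Read 'b': push. Stack: b
  Read 'b': matches stack top 'b' => pop. Stack: (empty)
  Read 'a': push. Stack: a
  Read 'c': push. Stack: ac
  Read 'd': push. Stack: acd
  Read 'd': matches stack top 'd' => pop. Stack: ac
  Read 'b': push. Stack: acb
  Read 'c': push. Stack: acbc
Final stack: "acbc" (length 4)

4


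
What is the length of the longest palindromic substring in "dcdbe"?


Input: "dcdbe"
Checking substrings for palindromes:
  [0:3] "dcd" (len 3) => palindrome
Longest palindromic substring: "dcd" with length 3

3


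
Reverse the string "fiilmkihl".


Input: fiilmkihl
Reading characters right to left:
  Position 8: 'l'
  Position 7: 'h'
  Position 6: 'i'
  Position 5: 'k'
  Position 4: 'm'
  Position 3: 'l'
  Position 2: 'i'
  Position 1: 'i'
  Position 0: 'f'
Reversed: lhikmliif

lhikmliif


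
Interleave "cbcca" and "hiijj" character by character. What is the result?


Interleaving "cbcca" and "hiijj":
  Position 0: 'c' from first, 'h' from second => "ch"
  Position 1: 'b' from first, 'i' from second => "bi"
  Position 2: 'c' from first, 'i' from second => "ci"
  Position 3: 'c' from first, 'j' from second => "cj"
  Position 4: 'a' from first, 'j' from second => "aj"
Result: chbicicjaj

chbicicjaj


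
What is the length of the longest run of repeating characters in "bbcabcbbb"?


Input: "bbcabcbbb"
Scanning for longest run:
  Position 1 ('b'): continues run of 'b', length=2
  Position 2 ('c'): new char, reset run to 1
  Position 3 ('a'): new char, reset run to 1
  Position 4 ('b'): new char, reset run to 1
  Position 5 ('c'): new char, reset run to 1
  Position 6 ('b'): new char, reset run to 1
  Position 7 ('b'): continues run of 'b', length=2
  Position 8 ('b'): continues run of 'b', length=3
Longest run: 'b' with length 3

3


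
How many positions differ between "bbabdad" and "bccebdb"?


Comparing "bbabdad" and "bccebdb" position by position:
  Position 0: 'b' vs 'b' => same
  Position 1: 'b' vs 'c' => DIFFER
  Position 2: 'a' vs 'c' => DIFFER
  Position 3: 'b' vs 'e' => DIFFER
  Position 4: 'd' vs 'b' => DIFFER
  Position 5: 'a' vs 'd' => DIFFER
  Position 6: 'd' vs 'b' => DIFFER
Positions that differ: 6

6


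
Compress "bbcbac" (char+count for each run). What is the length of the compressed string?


Input: bbcbac
Runs:
  'b' x 2 => "b2"
  'c' x 1 => "c1"
  'b' x 1 => "b1"
  'a' x 1 => "a1"
  'c' x 1 => "c1"
Compressed: "b2c1b1a1c1"
Compressed length: 10

10


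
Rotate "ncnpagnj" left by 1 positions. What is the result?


Input: "ncnpagnj", rotate left by 1
First 1 characters: "n"
Remaining characters: "cnpagnj"
Concatenate remaining + first: "cnpagnj" + "n" = "cnpagnjn"

cnpagnjn


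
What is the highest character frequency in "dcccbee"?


Input: dcccbee
Character counts:
  'b': 1
  'c': 3
  'd': 1
  'e': 2
Maximum frequency: 3

3


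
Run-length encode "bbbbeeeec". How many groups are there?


Input: bbbbeeeec
Scanning for consecutive runs:
  Group 1: 'b' x 4 (positions 0-3)
  Group 2: 'e' x 4 (positions 4-7)
  Group 3: 'c' x 1 (positions 8-8)
Total groups: 3

3


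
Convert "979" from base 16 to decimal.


Input: "979" in base 16
Positional expansion:
  Digit '9' (value 9) x 16^2 = 2304
  Digit '7' (value 7) x 16^1 = 112
  Digit '9' (value 9) x 16^0 = 9
Sum = 2425

2425


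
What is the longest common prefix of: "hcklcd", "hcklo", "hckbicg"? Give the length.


Words: hcklcd, hcklo, hckbicg
  Position 0: all 'h' => match
  Position 1: all 'c' => match
  Position 2: all 'k' => match
  Position 3: ('l', 'l', 'b') => mismatch, stop
LCP = "hck" (length 3)

3


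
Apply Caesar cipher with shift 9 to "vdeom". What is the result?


Caesar cipher: shift "vdeom" by 9
  'v' (pos 21) + 9 = pos 4 = 'e'
  'd' (pos 3) + 9 = pos 12 = 'm'
  'e' (pos 4) + 9 = pos 13 = 'n'
  'o' (pos 14) + 9 = pos 23 = 'x'
  'm' (pos 12) + 9 = pos 21 = 'v'
Result: emnxv

emnxv


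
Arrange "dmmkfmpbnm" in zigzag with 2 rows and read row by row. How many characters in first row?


Zigzag "dmmkfmpbnm" into 2 rows:
Placing characters:
  'd' => row 0
  'm' => row 1
  'm' => row 0
  'k' => row 1
  'f' => row 0
  'm' => row 1
  'p' => row 0
  'b' => row 1
  'n' => row 0
  'm' => row 1
Rows:
  Row 0: "dmfpn"
  Row 1: "mkmbm"
First row length: 5

5


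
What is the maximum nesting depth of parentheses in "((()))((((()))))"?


Input: "((()))((((()))))"
Tracking depth:
  Position 0 '(': depth becomes 1
  Position 1 '(': depth becomes 2
  Position 2 '(': depth becomes 3
  Position 3 ')': depth becomes 2
  Position 4 ')': depth becomes 1
  Position 5 ')': depth becomes 0
  Position 6 '(': depth becomes 1
  Position 7 '(': depth becomes 2
  Position 8 '(': depth becomes 3
  Position 9 '(': depth becomes 4
  Position 10 '(': depth becomes 5
  Position 11 ')': depth becomes 4
  Position 12 ')': depth becomes 3
  Position 13 ')': depth becomes 2
  Position 14 ')': depth becomes 1
  Position 15 ')': depth becomes 0
Maximum depth reached: 5

5


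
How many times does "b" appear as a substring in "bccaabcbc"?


Searching for "b" in "bccaabcbc"
Scanning each position:
  Position 0: "b" => MATCH
  Position 1: "c" => no
  Position 2: "c" => no
  Position 3: "a" => no
  Position 4: "a" => no
  Position 5: "b" => MATCH
  Position 6: "c" => no
  Position 7: "b" => MATCH
  Position 8: "c" => no
Total occurrences: 3

3


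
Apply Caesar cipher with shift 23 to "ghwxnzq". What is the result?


Caesar cipher: shift "ghwxnzq" by 23
  'g' (pos 6) + 23 = pos 3 = 'd'
  'h' (pos 7) + 23 = pos 4 = 'e'
  'w' (pos 22) + 23 = pos 19 = 't'
  'x' (pos 23) + 23 = pos 20 = 'u'
  'n' (pos 13) + 23 = pos 10 = 'k'
  'z' (pos 25) + 23 = pos 22 = 'w'
  'q' (pos 16) + 23 = pos 13 = 'n'
Result: detukwn

detukwn


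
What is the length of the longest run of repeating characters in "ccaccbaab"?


Input: "ccaccbaab"
Scanning for longest run:
  Position 1 ('c'): continues run of 'c', length=2
  Position 2 ('a'): new char, reset run to 1
  Position 3 ('c'): new char, reset run to 1
  Position 4 ('c'): continues run of 'c', length=2
  Position 5 ('b'): new char, reset run to 1
  Position 6 ('a'): new char, reset run to 1
  Position 7 ('a'): continues run of 'a', length=2
  Position 8 ('b'): new char, reset run to 1
Longest run: 'c' with length 2

2


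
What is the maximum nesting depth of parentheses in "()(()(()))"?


Input: "()(()(()))"
Tracking depth:
  Position 0 '(': depth becomes 1
  Position 1 ')': depth becomes 0
  Position 2 '(': depth becomes 1
  Position 3 '(': depth becomes 2
  Position 4 ')': depth becomes 1
  Position 5 '(': depth becomes 2
  Position 6 '(': depth becomes 3
  Position 7 ')': depth becomes 2
  Position 8 ')': depth becomes 1
  Position 9 ')': depth becomes 0
Maximum depth reached: 3

3


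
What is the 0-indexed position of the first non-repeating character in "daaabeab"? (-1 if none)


Input: daaabeab
Character frequencies:
  'a': 4
  'b': 2
  'd': 1
  'e': 1
Scanning left to right for freq == 1:
  Position 0 ('d'): unique! => answer = 0

0


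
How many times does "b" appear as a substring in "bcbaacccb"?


Searching for "b" in "bcbaacccb"
Scanning each position:
  Position 0: "b" => MATCH
  Position 1: "c" => no
  Position 2: "b" => MATCH
  Position 3: "a" => no
  Position 4: "a" => no
  Position 5: "c" => no
  Position 6: "c" => no
  Position 7: "c" => no
  Position 8: "b" => MATCH
Total occurrences: 3

3


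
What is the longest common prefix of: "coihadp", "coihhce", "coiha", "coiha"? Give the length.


Words: coihadp, coihhce, coiha, coiha
  Position 0: all 'c' => match
  Position 1: all 'o' => match
  Position 2: all 'i' => match
  Position 3: all 'h' => match
  Position 4: ('a', 'h', 'a', 'a') => mismatch, stop
LCP = "coih" (length 4)

4


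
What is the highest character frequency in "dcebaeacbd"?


Input: dcebaeacbd
Character counts:
  'a': 2
  'b': 2
  'c': 2
  'd': 2
  'e': 2
Maximum frequency: 2

2


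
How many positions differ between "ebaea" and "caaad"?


Comparing "ebaea" and "caaad" position by position:
  Position 0: 'e' vs 'c' => DIFFER
  Position 1: 'b' vs 'a' => DIFFER
  Position 2: 'a' vs 'a' => same
  Position 3: 'e' vs 'a' => DIFFER
  Position 4: 'a' vs 'd' => DIFFER
Positions that differ: 4

4


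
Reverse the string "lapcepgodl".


Input: lapcepgodl
Reading characters right to left:
  Position 9: 'l'
  Position 8: 'd'
  Position 7: 'o'
  Position 6: 'g'
  Position 5: 'p'
  Position 4: 'e'
  Position 3: 'c'
  Position 2: 'p'
  Position 1: 'a'
  Position 0: 'l'
Reversed: ldogpecpal

ldogpecpal


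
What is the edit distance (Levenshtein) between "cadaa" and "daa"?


Computing edit distance: "cadaa" -> "daa"
DP table:
           d    a    a
      0    1    2    3
  c   1    1    2    3
  a   2    2    1    2
  d   3    2    2    2
  a   4    3    2    2
  a   5    4    3    2
Edit distance = dp[5][3] = 2

2


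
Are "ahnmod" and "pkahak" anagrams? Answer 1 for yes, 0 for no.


Strings: "ahnmod", "pkahak"
Sorted first:  adhmno
Sorted second: aahkkp
Differ at position 1: 'd' vs 'a' => not anagrams

0


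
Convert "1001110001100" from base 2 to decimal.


Input: "1001110001100" in base 2
Positional expansion:
  Digit '1' (value 1) x 2^12 = 4096
  Digit '0' (value 0) x 2^11 = 0
  Digit '0' (value 0) x 2^10 = 0
  Digit '1' (value 1) x 2^9 = 512
  Digit '1' (value 1) x 2^8 = 256
  Digit '1' (value 1) x 2^7 = 128
  Digit '0' (value 0) x 2^6 = 0
  Digit '0' (value 0) x 2^5 = 0
  Digit '0' (value 0) x 2^4 = 0
  Digit '1' (value 1) x 2^3 = 8
  Digit '1' (value 1) x 2^2 = 4
  Digit '0' (value 0) x 2^1 = 0
  Digit '0' (value 0) x 2^0 = 0
Sum = 5004

5004


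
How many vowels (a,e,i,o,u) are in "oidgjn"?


Input: oidgjn
Checking each character:
  'o' at position 0: vowel (running total: 1)
  'i' at position 1: vowel (running total: 2)
  'd' at position 2: consonant
  'g' at position 3: consonant
  'j' at position 4: consonant
  'n' at position 5: consonant
Total vowels: 2

2


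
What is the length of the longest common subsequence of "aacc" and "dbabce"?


LCS of "aacc" and "dbabce"
DP table:
           d    b    a    b    c    e
      0    0    0    0    0    0    0
  a   0    0    0    1    1    1    1
  a   0    0    0    1    1    1    1
  c   0    0    0    1    1    2    2
  c   0    0    0    1    1    2    2
LCS length = dp[4][6] = 2

2


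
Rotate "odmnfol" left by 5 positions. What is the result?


Input: "odmnfol", rotate left by 5
First 5 characters: "odmnf"
Remaining characters: "ol"
Concatenate remaining + first: "ol" + "odmnf" = "olodmnf"

olodmnf


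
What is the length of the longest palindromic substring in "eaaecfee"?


Input: "eaaecfee"
Checking substrings for palindromes:
  [0:4] "eaae" (len 4) => palindrome
  [1:3] "aa" (len 2) => palindrome
  [6:8] "ee" (len 2) => palindrome
Longest palindromic substring: "eaae" with length 4

4


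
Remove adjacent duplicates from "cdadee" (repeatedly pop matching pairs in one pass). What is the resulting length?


Input: cdadee
Stack-based adjacent duplicate removal:
  Read 'c': push. Stack: c
  Read 'd': push. Stack: cd
  Read 'a': push. Stack: cda
  Read 'd': push. Stack: cdad
  Read 'e': push. Stack: cdade
  Read 'e': matches stack top 'e' => pop. Stack: cdad
Final stack: "cdad" (length 4)

4


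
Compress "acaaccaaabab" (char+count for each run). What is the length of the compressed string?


Input: acaaccaaabab
Runs:
  'a' x 1 => "a1"
  'c' x 1 => "c1"
  'a' x 2 => "a2"
  'c' x 2 => "c2"
  'a' x 3 => "a3"
  'b' x 1 => "b1"
  'a' x 1 => "a1"
  'b' x 1 => "b1"
Compressed: "a1c1a2c2a3b1a1b1"
Compressed length: 16

16


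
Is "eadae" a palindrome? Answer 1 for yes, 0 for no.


Input: eadae
Reversed: eadae
  Compare pos 0 ('e') with pos 4 ('e'): match
  Compare pos 1 ('a') with pos 3 ('a'): match
Result: palindrome

1


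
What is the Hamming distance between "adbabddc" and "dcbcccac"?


Comparing "adbabddc" and "dcbcccac" position by position:
  Position 0: 'a' vs 'd' => differ
  Position 1: 'd' vs 'c' => differ
  Position 2: 'b' vs 'b' => same
  Position 3: 'a' vs 'c' => differ
  Position 4: 'b' vs 'c' => differ
  Position 5: 'd' vs 'c' => differ
  Position 6: 'd' vs 'a' => differ
  Position 7: 'c' vs 'c' => same
Total differences (Hamming distance): 6

6


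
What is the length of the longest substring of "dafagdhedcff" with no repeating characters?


Input: "dafagdhedcff"
Sliding window (track last position of each char):
  Position 0 ('d'): window [0,0] length 1 -- new best
  Position 1 ('a'): window [0,1] length 2 -- new best
  Position 2 ('f'): window [0,2] length 3 -- new best
  Position 3 ('a'): repeat (last at 1), move window start to 2
  Position 3 ('a'): window [2,3] length 2
  Position 4 ('g'): window [2,4] length 3
  Position 5 ('d'): window [2,5] length 4 -- new best
  Position 6 ('h'): window [2,6] length 5 -- new best
  Position 7 ('e'): window [2,7] length 6 -- new best
  Position 8 ('d'): repeat (last at 5), move window start to 6
  Position 8 ('d'): window [6,8] length 3
  Position 9 ('c'): window [6,9] length 4
  Position 10 ('f'): window [6,10] length 5
  Position 11 ('f'): repeat (last at 10), move window start to 11
  Position 11 ('f'): window [11,11] length 1
Longest substring with no repeats: "fagdhe" with length 6

6


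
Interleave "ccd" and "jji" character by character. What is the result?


Interleaving "ccd" and "jji":
  Position 0: 'c' from first, 'j' from second => "cj"
  Position 1: 'c' from first, 'j' from second => "cj"
  Position 2: 'd' from first, 'i' from second => "di"
Result: cjcjdi

cjcjdi


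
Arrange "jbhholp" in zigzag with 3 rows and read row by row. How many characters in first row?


Zigzag "jbhholp" into 3 rows:
Placing characters:
  'j' => row 0
  'b' => row 1
  'h' => row 2
  'h' => row 1
  'o' => row 0
  'l' => row 1
  'p' => row 2
Rows:
  Row 0: "jo"
  Row 1: "bhl"
  Row 2: "hp"
First row length: 2

2


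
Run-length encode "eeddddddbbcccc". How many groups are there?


Input: eeddddddbbcccc
Scanning for consecutive runs:
  Group 1: 'e' x 2 (positions 0-1)
  Group 2: 'd' x 6 (positions 2-7)
  Group 3: 'b' x 2 (positions 8-9)
  Group 4: 'c' x 4 (positions 10-13)
Total groups: 4

4


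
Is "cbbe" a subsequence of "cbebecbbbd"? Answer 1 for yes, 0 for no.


Check if "cbbe" is a subsequence of "cbebecbbbd"
Greedy scan:
  Position 0 ('c'): matches sub[0] = 'c'
  Position 1 ('b'): matches sub[1] = 'b'
  Position 2 ('e'): no match needed
  Position 3 ('b'): matches sub[2] = 'b'
  Position 4 ('e'): matches sub[3] = 'e'
  Position 5 ('c'): no match needed
  Position 6 ('b'): no match needed
  Position 7 ('b'): no match needed
  Position 8 ('b'): no match needed
  Position 9 ('d'): no match needed
All 4 characters matched => is a subsequence

1


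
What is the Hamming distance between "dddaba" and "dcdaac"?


Comparing "dddaba" and "dcdaac" position by position:
  Position 0: 'd' vs 'd' => same
  Position 1: 'd' vs 'c' => differ
  Position 2: 'd' vs 'd' => same
  Position 3: 'a' vs 'a' => same
  Position 4: 'b' vs 'a' => differ
  Position 5: 'a' vs 'c' => differ
Total differences (Hamming distance): 3

3


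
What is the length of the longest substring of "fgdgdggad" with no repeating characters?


Input: "fgdgdggad"
Sliding window (track last position of each char):
  Position 0 ('f'): window [0,0] length 1 -- new best
  Position 1 ('g'): window [0,1] length 2 -- new best
  Position 2 ('d'): window [0,2] length 3 -- new best
  Position 3 ('g'): repeat (last at 1), move window start to 2
  Position 3 ('g'): window [2,3] length 2
  Position 4 ('d'): repeat (last at 2), move window start to 3
  Position 4 ('d'): window [3,4] length 2
  Position 5 ('g'): repeat (last at 3), move window start to 4
  Position 5 ('g'): window [4,5] length 2
  Position 6 ('g'): repeat (last at 5), move window start to 6
  Position 6 ('g'): window [6,6] length 1
  Position 7 ('a'): window [6,7] length 2
  Position 8 ('d'): window [6,8] length 3
Longest substring with no repeats: "fgd" with length 3

3


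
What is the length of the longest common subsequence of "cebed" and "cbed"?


LCS of "cebed" and "cbed"
DP table:
           c    b    e    d
      0    0    0    0    0
  c   0    1    1    1    1
  e   0    1    1    2    2
  b   0    1    2    2    2
  e   0    1    2    3    3
  d   0    1    2    3    4
LCS length = dp[5][4] = 4

4


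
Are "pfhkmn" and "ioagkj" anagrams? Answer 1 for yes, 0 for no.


Strings: "pfhkmn", "ioagkj"
Sorted first:  fhkmnp
Sorted second: agijko
Differ at position 0: 'f' vs 'a' => not anagrams

0


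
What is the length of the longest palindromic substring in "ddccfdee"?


Input: "ddccfdee"
Checking substrings for palindromes:
  [0:2] "dd" (len 2) => palindrome
  [2:4] "cc" (len 2) => palindrome
  [6:8] "ee" (len 2) => palindrome
Longest palindromic substring: "dd" with length 2

2


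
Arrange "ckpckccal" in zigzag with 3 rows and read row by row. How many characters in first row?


Zigzag "ckpckccal" into 3 rows:
Placing characters:
  'c' => row 0
  'k' => row 1
  'p' => row 2
  'c' => row 1
  'k' => row 0
  'c' => row 1
  'c' => row 2
  'a' => row 1
  'l' => row 0
Rows:
  Row 0: "ckl"
  Row 1: "kcca"
  Row 2: "pc"
First row length: 3

3


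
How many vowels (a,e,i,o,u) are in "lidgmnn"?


Input: lidgmnn
Checking each character:
  'l' at position 0: consonant
  'i' at position 1: vowel (running total: 1)
  'd' at position 2: consonant
  'g' at position 3: consonant
  'm' at position 4: consonant
  'n' at position 5: consonant
  'n' at position 6: consonant
Total vowels: 1

1


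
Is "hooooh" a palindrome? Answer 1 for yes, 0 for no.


Input: hooooh
Reversed: hooooh
  Compare pos 0 ('h') with pos 5 ('h'): match
  Compare pos 1 ('o') with pos 4 ('o'): match
  Compare pos 2 ('o') with pos 3 ('o'): match
Result: palindrome

1


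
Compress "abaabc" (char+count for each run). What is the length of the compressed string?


Input: abaabc
Runs:
  'a' x 1 => "a1"
  'b' x 1 => "b1"
  'a' x 2 => "a2"
  'b' x 1 => "b1"
  'c' x 1 => "c1"
Compressed: "a1b1a2b1c1"
Compressed length: 10

10


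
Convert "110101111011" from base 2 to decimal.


Input: "110101111011" in base 2
Positional expansion:
  Digit '1' (value 1) x 2^11 = 2048
  Digit '1' (value 1) x 2^10 = 1024
  Digit '0' (value 0) x 2^9 = 0
  Digit '1' (value 1) x 2^8 = 256
  Digit '0' (value 0) x 2^7 = 0
  Digit '1' (value 1) x 2^6 = 64
  Digit '1' (value 1) x 2^5 = 32
  Digit '1' (value 1) x 2^4 = 16
  Digit '1' (value 1) x 2^3 = 8
  Digit '0' (value 0) x 2^2 = 0
  Digit '1' (value 1) x 2^1 = 2
  Digit '1' (value 1) x 2^0 = 1
Sum = 3451

3451


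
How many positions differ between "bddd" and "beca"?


Comparing "bddd" and "beca" position by position:
  Position 0: 'b' vs 'b' => same
  Position 1: 'd' vs 'e' => DIFFER
  Position 2: 'd' vs 'c' => DIFFER
  Position 3: 'd' vs 'a' => DIFFER
Positions that differ: 3

3


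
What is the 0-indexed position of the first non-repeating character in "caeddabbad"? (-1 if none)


Input: caeddabbad
Character frequencies:
  'a': 3
  'b': 2
  'c': 1
  'd': 3
  'e': 1
Scanning left to right for freq == 1:
  Position 0 ('c'): unique! => answer = 0

0


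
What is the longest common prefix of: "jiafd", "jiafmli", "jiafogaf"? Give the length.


Words: jiafd, jiafmli, jiafogaf
  Position 0: all 'j' => match
  Position 1: all 'i' => match
  Position 2: all 'a' => match
  Position 3: all 'f' => match
  Position 4: ('d', 'm', 'o') => mismatch, stop
LCP = "jiaf" (length 4)

4


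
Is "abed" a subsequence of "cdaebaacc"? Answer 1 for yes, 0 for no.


Check if "abed" is a subsequence of "cdaebaacc"
Greedy scan:
  Position 0 ('c'): no match needed
  Position 1 ('d'): no match needed
  Position 2 ('a'): matches sub[0] = 'a'
  Position 3 ('e'): no match needed
  Position 4 ('b'): matches sub[1] = 'b'
  Position 5 ('a'): no match needed
  Position 6 ('a'): no match needed
  Position 7 ('c'): no match needed
  Position 8 ('c'): no match needed
Only matched 2/4 characters => not a subsequence

0


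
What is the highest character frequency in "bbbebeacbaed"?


Input: bbbebeacbaed
Character counts:
  'a': 2
  'b': 5
  'c': 1
  'd': 1
  'e': 3
Maximum frequency: 5

5


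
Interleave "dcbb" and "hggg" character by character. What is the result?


Interleaving "dcbb" and "hggg":
  Position 0: 'd' from first, 'h' from second => "dh"
  Position 1: 'c' from first, 'g' from second => "cg"
  Position 2: 'b' from first, 'g' from second => "bg"
  Position 3: 'b' from first, 'g' from second => "bg"
Result: dhcgbgbg

dhcgbgbg


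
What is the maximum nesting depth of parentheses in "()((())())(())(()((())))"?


Input: "()((())())(())(()((())))"
Tracking depth:
  Position 0 '(': depth becomes 1
  Position 1 ')': depth becomes 0
  Position 2 '(': depth becomes 1
  Position 3 '(': depth becomes 2
  Position 4 '(': depth becomes 3
  Position 5 ')': depth becomes 2
  Position 6 ')': depth becomes 1
  Position 7 '(': depth becomes 2
  Position 8 ')': depth becomes 1
  Position 9 ')': depth becomes 0
  Position 10 '(': depth becomes 1
  Position 11 '(': depth becomes 2
  Position 12 ')': depth becomes 1
  Position 13 ')': depth becomes 0
  Position 14 '(': depth becomes 1
  Position 15 '(': depth becomes 2
  Position 16 ')': depth becomes 1
  Position 17 '(': depth becomes 2
  Position 18 '(': depth becomes 3
  Position 19 '(': depth becomes 4
  Position 20 ')': depth becomes 3
  Position 21 ')': depth becomes 2
  Position 22 ')': depth becomes 1
  Position 23 ')': depth becomes 0
Maximum depth reached: 4

4


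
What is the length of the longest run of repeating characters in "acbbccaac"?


Input: "acbbccaac"
Scanning for longest run:
  Position 1 ('c'): new char, reset run to 1
  Position 2 ('b'): new char, reset run to 1
  Position 3 ('b'): continues run of 'b', length=2
  Position 4 ('c'): new char, reset run to 1
  Position 5 ('c'): continues run of 'c', length=2
  Position 6 ('a'): new char, reset run to 1
  Position 7 ('a'): continues run of 'a', length=2
  Position 8 ('c'): new char, reset run to 1
Longest run: 'b' with length 2

2


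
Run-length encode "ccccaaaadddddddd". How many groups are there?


Input: ccccaaaadddddddd
Scanning for consecutive runs:
  Group 1: 'c' x 4 (positions 0-3)
  Group 2: 'a' x 4 (positions 4-7)
  Group 3: 'd' x 8 (positions 8-15)
Total groups: 3

3


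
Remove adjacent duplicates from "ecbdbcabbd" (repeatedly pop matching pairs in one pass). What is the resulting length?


Input: ecbdbcabbd
Stack-based adjacent duplicate removal:
  Read 'e': push. Stack: e
  Read 'c': push. Stack: ec
  Read 'b': push. Stack: ecb
  Read 'd': push. Stack: ecbd
  Read 'b': push. Stack: ecbdb
  Read 'c': push. Stack: ecbdbc
  Read 'a': push. Stack: ecbdbca
  Read 'b': push. Stack: ecbdbcab
  Read 'b': matches stack top 'b' => pop. Stack: ecbdbca
  Read 'd': push. Stack: ecbdbcad
Final stack: "ecbdbcad" (length 8)

8


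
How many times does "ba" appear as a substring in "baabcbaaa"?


Searching for "ba" in "baabcbaaa"
Scanning each position:
  Position 0: "ba" => MATCH
  Position 1: "aa" => no
  Position 2: "ab" => no
  Position 3: "bc" => no
  Position 4: "cb" => no
  Position 5: "ba" => MATCH
  Position 6: "aa" => no
  Position 7: "aa" => no
Total occurrences: 2

2


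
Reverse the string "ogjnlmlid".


Input: ogjnlmlid
Reading characters right to left:
  Position 8: 'd'
  Position 7: 'i'
  Position 6: 'l'
  Position 5: 'm'
  Position 4: 'l'
  Position 3: 'n'
  Position 2: 'j'
  Position 1: 'g'
  Position 0: 'o'
Reversed: dilmlnjgo

dilmlnjgo


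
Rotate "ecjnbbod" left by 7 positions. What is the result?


Input: "ecjnbbod", rotate left by 7
First 7 characters: "ecjnbbo"
Remaining characters: "d"
Concatenate remaining + first: "d" + "ecjnbbo" = "decjnbbo"

decjnbbo


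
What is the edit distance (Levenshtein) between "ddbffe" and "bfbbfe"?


Computing edit distance: "ddbffe" -> "bfbbfe"
DP table:
           b    f    b    b    f    e
      0    1    2    3    4    5    6
  d   1    1    2    3    4    5    6
  d   2    2    2    3    4    5    6
  b   3    2    3    2    3    4    5
  f   4    3    2    3    3    3    4
  f   5    4    3    3    4    3    4
  e   6    5    4    4    4    4    3
Edit distance = dp[6][6] = 3

3


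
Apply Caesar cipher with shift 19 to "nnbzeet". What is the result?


Caesar cipher: shift "nnbzeet" by 19
  'n' (pos 13) + 19 = pos 6 = 'g'
  'n' (pos 13) + 19 = pos 6 = 'g'
  'b' (pos 1) + 19 = pos 20 = 'u'
  'z' (pos 25) + 19 = pos 18 = 's'
  'e' (pos 4) + 19 = pos 23 = 'x'
  'e' (pos 4) + 19 = pos 23 = 'x'
  't' (pos 19) + 19 = pos 12 = 'm'
Result: ggusxxm

ggusxxm


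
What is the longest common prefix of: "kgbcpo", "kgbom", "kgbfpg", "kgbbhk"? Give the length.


Words: kgbcpo, kgbom, kgbfpg, kgbbhk
  Position 0: all 'k' => match
  Position 1: all 'g' => match
  Position 2: all 'b' => match
  Position 3: ('c', 'o', 'f', 'b') => mismatch, stop
LCP = "kgb" (length 3)

3


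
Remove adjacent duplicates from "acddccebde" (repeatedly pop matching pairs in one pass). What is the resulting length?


Input: acddccebde
Stack-based adjacent duplicate removal:
  Read 'a': push. Stack: a
  Read 'c': push. Stack: ac
  Read 'd': push. Stack: acd
  Read 'd': matches stack top 'd' => pop. Stack: ac
  Read 'c': matches stack top 'c' => pop. Stack: a
  Read 'c': push. Stack: ac
  Read 'e': push. Stack: ace
  Read 'b': push. Stack: aceb
  Read 'd': push. Stack: acebd
  Read 'e': push. Stack: acebde
Final stack: "acebde" (length 6)

6


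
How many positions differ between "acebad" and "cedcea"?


Comparing "acebad" and "cedcea" position by position:
  Position 0: 'a' vs 'c' => DIFFER
  Position 1: 'c' vs 'e' => DIFFER
  Position 2: 'e' vs 'd' => DIFFER
  Position 3: 'b' vs 'c' => DIFFER
  Position 4: 'a' vs 'e' => DIFFER
  Position 5: 'd' vs 'a' => DIFFER
Positions that differ: 6

6


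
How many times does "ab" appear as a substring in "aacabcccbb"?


Searching for "ab" in "aacabcccbb"
Scanning each position:
  Position 0: "aa" => no
  Position 1: "ac" => no
  Position 2: "ca" => no
  Position 3: "ab" => MATCH
  Position 4: "bc" => no
  Position 5: "cc" => no
  Position 6: "cc" => no
  Position 7: "cb" => no
  Position 8: "bb" => no
Total occurrences: 1

1


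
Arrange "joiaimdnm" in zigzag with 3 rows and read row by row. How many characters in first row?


Zigzag "joiaimdnm" into 3 rows:
Placing characters:
  'j' => row 0
  'o' => row 1
  'i' => row 2
  'a' => row 1
  'i' => row 0
  'm' => row 1
  'd' => row 2
  'n' => row 1
  'm' => row 0
Rows:
  Row 0: "jim"
  Row 1: "oamn"
  Row 2: "id"
First row length: 3

3


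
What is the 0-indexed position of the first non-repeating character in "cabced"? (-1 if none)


Input: cabced
Character frequencies:
  'a': 1
  'b': 1
  'c': 2
  'd': 1
  'e': 1
Scanning left to right for freq == 1:
  Position 0 ('c'): freq=2, skip
  Position 1 ('a'): unique! => answer = 1

1


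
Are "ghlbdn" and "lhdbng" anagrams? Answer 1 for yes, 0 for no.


Strings: "ghlbdn", "lhdbng"
Sorted first:  bdghln
Sorted second: bdghln
Sorted forms match => anagrams

1


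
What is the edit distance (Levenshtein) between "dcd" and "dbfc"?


Computing edit distance: "dcd" -> "dbfc"
DP table:
           d    b    f    c
      0    1    2    3    4
  d   1    0    1    2    3
  c   2    1    1    2    2
  d   3    2    2    2    3
Edit distance = dp[3][4] = 3

3


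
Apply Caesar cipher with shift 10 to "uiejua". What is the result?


Caesar cipher: shift "uiejua" by 10
  'u' (pos 20) + 10 = pos 4 = 'e'
  'i' (pos 8) + 10 = pos 18 = 's'
  'e' (pos 4) + 10 = pos 14 = 'o'
  'j' (pos 9) + 10 = pos 19 = 't'
  'u' (pos 20) + 10 = pos 4 = 'e'
  'a' (pos 0) + 10 = pos 10 = 'k'
Result: esotek

esotek


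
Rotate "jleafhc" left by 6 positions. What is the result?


Input: "jleafhc", rotate left by 6
First 6 characters: "jleafh"
Remaining characters: "c"
Concatenate remaining + first: "c" + "jleafh" = "cjleafh"

cjleafh


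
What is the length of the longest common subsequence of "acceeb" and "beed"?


LCS of "acceeb" and "beed"
DP table:
           b    e    e    d
      0    0    0    0    0
  a   0    0    0    0    0
  c   0    0    0    0    0
  c   0    0    0    0    0
  e   0    0    1    1    1
  e   0    0    1    2    2
  b   0    1    1    2    2
LCS length = dp[6][4] = 2

2


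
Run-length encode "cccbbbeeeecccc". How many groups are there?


Input: cccbbbeeeecccc
Scanning for consecutive runs:
  Group 1: 'c' x 3 (positions 0-2)
  Group 2: 'b' x 3 (positions 3-5)
  Group 3: 'e' x 4 (positions 6-9)
  Group 4: 'c' x 4 (positions 10-13)
Total groups: 4

4


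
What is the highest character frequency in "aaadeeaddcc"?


Input: aaadeeaddcc
Character counts:
  'a': 4
  'c': 2
  'd': 3
  'e': 2
Maximum frequency: 4

4


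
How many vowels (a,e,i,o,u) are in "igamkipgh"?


Input: igamkipgh
Checking each character:
  'i' at position 0: vowel (running total: 1)
  'g' at position 1: consonant
  'a' at position 2: vowel (running total: 2)
  'm' at position 3: consonant
  'k' at position 4: consonant
  'i' at position 5: vowel (running total: 3)
  'p' at position 6: consonant
  'g' at position 7: consonant
  'h' at position 8: consonant
Total vowels: 3

3


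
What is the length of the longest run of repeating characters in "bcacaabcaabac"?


Input: "bcacaabcaabac"
Scanning for longest run:
  Position 1 ('c'): new char, reset run to 1
  Position 2 ('a'): new char, reset run to 1
  Position 3 ('c'): new char, reset run to 1
  Position 4 ('a'): new char, reset run to 1
  Position 5 ('a'): continues run of 'a', length=2
  Position 6 ('b'): new char, reset run to 1
  Position 7 ('c'): new char, reset run to 1
  Position 8 ('a'): new char, reset run to 1
  Position 9 ('a'): continues run of 'a', length=2
  Position 10 ('b'): new char, reset run to 1
  Position 11 ('a'): new char, reset run to 1
  Position 12 ('c'): new char, reset run to 1
Longest run: 'a' with length 2

2


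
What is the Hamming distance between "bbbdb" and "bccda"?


Comparing "bbbdb" and "bccda" position by position:
  Position 0: 'b' vs 'b' => same
  Position 1: 'b' vs 'c' => differ
  Position 2: 'b' vs 'c' => differ
  Position 3: 'd' vs 'd' => same
  Position 4: 'b' vs 'a' => differ
Total differences (Hamming distance): 3

3


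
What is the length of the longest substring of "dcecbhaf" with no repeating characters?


Input: "dcecbhaf"
Sliding window (track last position of each char):
  Position 0 ('d'): window [0,0] length 1 -- new best
  Position 1 ('c'): window [0,1] length 2 -- new best
  Position 2 ('e'): window [0,2] length 3 -- new best
  Position 3 ('c'): repeat (last at 1), move window start to 2
  Position 3 ('c'): window [2,3] length 2
  Position 4 ('b'): window [2,4] length 3
  Position 5 ('h'): window [2,5] length 4 -- new best
  Position 6 ('a'): window [2,6] length 5 -- new best
  Position 7 ('f'): window [2,7] length 6 -- new best
Longest substring with no repeats: "ecbhaf" with length 6

6


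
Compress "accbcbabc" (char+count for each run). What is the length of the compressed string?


Input: accbcbabc
Runs:
  'a' x 1 => "a1"
  'c' x 2 => "c2"
  'b' x 1 => "b1"
  'c' x 1 => "c1"
  'b' x 1 => "b1"
  'a' x 1 => "a1"
  'b' x 1 => "b1"
  'c' x 1 => "c1"
Compressed: "a1c2b1c1b1a1b1c1"
Compressed length: 16

16


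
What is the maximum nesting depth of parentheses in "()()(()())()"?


Input: "()()(()())()"
Tracking depth:
  Position 0 '(': depth becomes 1
  Position 1 ')': depth becomes 0
  Position 2 '(': depth becomes 1
  Position 3 ')': depth becomes 0
  Position 4 '(': depth becomes 1
  Position 5 '(': depth becomes 2
  Position 6 ')': depth becomes 1
  Position 7 '(': depth becomes 2
  Position 8 ')': depth becomes 1
  Position 9 ')': depth becomes 0
  Position 10 '(': depth becomes 1
  Position 11 ')': depth becomes 0
Maximum depth reached: 2

2


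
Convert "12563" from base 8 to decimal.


Input: "12563" in base 8
Positional expansion:
  Digit '1' (value 1) x 8^4 = 4096
  Digit '2' (value 2) x 8^3 = 1024
  Digit '5' (value 5) x 8^2 = 320
  Digit '6' (value 6) x 8^1 = 48
  Digit '3' (value 3) x 8^0 = 3
Sum = 5491

5491


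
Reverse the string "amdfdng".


Input: amdfdng
Reading characters right to left:
  Position 6: 'g'
  Position 5: 'n'
  Position 4: 'd'
  Position 3: 'f'
  Position 2: 'd'
  Position 1: 'm'
  Position 0: 'a'
Reversed: gndfdma

gndfdma


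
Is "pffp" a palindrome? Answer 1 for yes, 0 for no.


Input: pffp
Reversed: pffp
  Compare pos 0 ('p') with pos 3 ('p'): match
  Compare pos 1 ('f') with pos 2 ('f'): match
Result: palindrome

1


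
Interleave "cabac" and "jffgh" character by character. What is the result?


Interleaving "cabac" and "jffgh":
  Position 0: 'c' from first, 'j' from second => "cj"
  Position 1: 'a' from first, 'f' from second => "af"
  Position 2: 'b' from first, 'f' from second => "bf"
  Position 3: 'a' from first, 'g' from second => "ag"
  Position 4: 'c' from first, 'h' from second => "ch"
Result: cjafbfagch

cjafbfagch


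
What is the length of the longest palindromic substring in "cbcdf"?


Input: "cbcdf"
Checking substrings for palindromes:
  [0:3] "cbc" (len 3) => palindrome
Longest palindromic substring: "cbc" with length 3

3


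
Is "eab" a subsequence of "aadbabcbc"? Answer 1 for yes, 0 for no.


Check if "eab" is a subsequence of "aadbabcbc"
Greedy scan:
  Position 0 ('a'): no match needed
  Position 1 ('a'): no match needed
  Position 2 ('d'): no match needed
  Position 3 ('b'): no match needed
  Position 4 ('a'): no match needed
  Position 5 ('b'): no match needed
  Position 6 ('c'): no match needed
  Position 7 ('b'): no match needed
  Position 8 ('c'): no match needed
Only matched 0/3 characters => not a subsequence

0


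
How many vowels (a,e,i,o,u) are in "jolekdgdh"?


Input: jolekdgdh
Checking each character:
  'j' at position 0: consonant
  'o' at position 1: vowel (running total: 1)
  'l' at position 2: consonant
  'e' at position 3: vowel (running total: 2)
  'k' at position 4: consonant
  'd' at position 5: consonant
  'g' at position 6: consonant
  'd' at position 7: consonant
  'h' at position 8: consonant
Total vowels: 2

2


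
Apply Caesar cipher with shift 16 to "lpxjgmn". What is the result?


Caesar cipher: shift "lpxjgmn" by 16
  'l' (pos 11) + 16 = pos 1 = 'b'
  'p' (pos 15) + 16 = pos 5 = 'f'
  'x' (pos 23) + 16 = pos 13 = 'n'
  'j' (pos 9) + 16 = pos 25 = 'z'
  'g' (pos 6) + 16 = pos 22 = 'w'
  'm' (pos 12) + 16 = pos 2 = 'c'
  'n' (pos 13) + 16 = pos 3 = 'd'
Result: bfnzwcd

bfnzwcd


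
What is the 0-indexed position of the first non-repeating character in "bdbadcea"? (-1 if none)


Input: bdbadcea
Character frequencies:
  'a': 2
  'b': 2
  'c': 1
  'd': 2
  'e': 1
Scanning left to right for freq == 1:
  Position 0 ('b'): freq=2, skip
  Position 1 ('d'): freq=2, skip
  Position 2 ('b'): freq=2, skip
  Position 3 ('a'): freq=2, skip
  Position 4 ('d'): freq=2, skip
  Position 5 ('c'): unique! => answer = 5

5


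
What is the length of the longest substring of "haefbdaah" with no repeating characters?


Input: "haefbdaah"
Sliding window (track last position of each char):
  Position 0 ('h'): window [0,0] length 1 -- new best
  Position 1 ('a'): window [0,1] length 2 -- new best
  Position 2 ('e'): window [0,2] length 3 -- new best
  Position 3 ('f'): window [0,3] length 4 -- new best
  Position 4 ('b'): window [0,4] length 5 -- new best
  Position 5 ('d'): window [0,5] length 6 -- new best
  Position 6 ('a'): repeat (last at 1), move window start to 2
  Position 6 ('a'): window [2,6] length 5
  Position 7 ('a'): repeat (last at 6), move window start to 7
  Position 7 ('a'): window [7,7] length 1
  Position 8 ('h'): window [7,8] length 2
Longest substring with no repeats: "haefbd" with length 6

6


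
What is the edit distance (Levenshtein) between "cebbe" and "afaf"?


Computing edit distance: "cebbe" -> "afaf"
DP table:
           a    f    a    f
      0    1    2    3    4
  c   1    1    2    3    4
  e   2    2    2    3    4
  b   3    3    3    3    4
  b   4    4    4    4    4
  e   5    5    5    5    5
Edit distance = dp[5][4] = 5

5


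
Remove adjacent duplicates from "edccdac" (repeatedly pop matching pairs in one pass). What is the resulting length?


Input: edccdac
Stack-based adjacent duplicate removal:
  Read 'e': push. Stack: e
  Read 'd': push. Stack: ed
  Read 'c': push. Stack: edc
  Read 'c': matches stack top 'c' => pop. Stack: ed
  Read 'd': matches stack top 'd' => pop. Stack: e
  Read 'a': push. Stack: ea
  Read 'c': push. Stack: eac
Final stack: "eac" (length 3)

3


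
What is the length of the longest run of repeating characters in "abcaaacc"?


Input: "abcaaacc"
Scanning for longest run:
  Position 1 ('b'): new char, reset run to 1
  Position 2 ('c'): new char, reset run to 1
  Position 3 ('a'): new char, reset run to 1
  Position 4 ('a'): continues run of 'a', length=2
  Position 5 ('a'): continues run of 'a', length=3
  Position 6 ('c'): new char, reset run to 1
  Position 7 ('c'): continues run of 'c', length=2
Longest run: 'a' with length 3

3
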